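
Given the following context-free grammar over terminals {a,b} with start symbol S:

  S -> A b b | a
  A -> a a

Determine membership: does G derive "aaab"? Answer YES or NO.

Convert to CNF:
  S -> A X2 | a
  A -> T0 T0
  T0 -> a
  T1 -> b
  X2 -> T1 T1

CYK table (by increasing span):
  [0..0]={S,T0}  "a"  orig:{S}
  [1..1]={S,T0}  "a"  orig:{S}
  [2..2]={S,T0}  "a"  orig:{S}
  [3..3]={T1}  "b"  orig:{}
  [0..1]={A}  "aa"
  [1..2]={A}  "aa"
  [2..3]=∅  "ab"
  [0..2]=∅  "aaa"
  [1..3]=∅  "aab"
  [0..3]=∅  "aaab"

S ∉ T[0,3] ⇒ NO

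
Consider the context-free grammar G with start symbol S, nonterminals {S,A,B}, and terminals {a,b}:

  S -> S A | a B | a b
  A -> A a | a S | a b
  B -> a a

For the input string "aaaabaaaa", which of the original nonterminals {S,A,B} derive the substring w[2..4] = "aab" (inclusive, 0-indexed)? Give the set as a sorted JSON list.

Convert to CNF:
  S -> S A | T0 B | T0 T1
  A -> A T0 | T0 S | T0 T1
  B -> T0 T0
  T0 -> a
  T1 -> b

CYK table (by increasing span) — only the sub-triangle for w[2..4]:
  cell(2,2) a: {T0}  orig:{}
  cell(3,3) a: {T0}  orig:{}
  cell(4,4) b: {T1}  orig:{}
  cell(2,3) aa: {B}
  cell(3,4) ab: {A,S}
  cell(2,4) aab: {A}

Original NTs in T[2,4] deriving "aab": ["A"]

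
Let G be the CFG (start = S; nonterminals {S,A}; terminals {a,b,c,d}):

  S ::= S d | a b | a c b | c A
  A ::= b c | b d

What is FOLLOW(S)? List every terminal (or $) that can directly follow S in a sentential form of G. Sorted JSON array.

FIRST sets, iterate to fixpoint:
pass 1:
  A via A→b c: +{b}
  S via S→a b: +{a}
  S via S→c A: +{c}
  FIRST(S)={a,c}  FIRST(A)={b}
pass 2: — fixpoint
  FIRST(S)={a,c}  FIRST(A)={b}

Compute FOLLOW by fixpoint:
initialize: $ ∈ FOLLOW(S)
[1]
  S→S d: FOLLOW(S) ⊇ FIRST(d) = {d}; new: +{d}
  S→c A: FOLLOW(A) ⊇ FOLLOW(S) ⊇ {$,d}; new: +{$,d}
  FOLLOW(S)={$,d}  FOLLOW(A)={$,d}
[2] (stable)
  FOLLOW(S)={$,d}  FOLLOW(A)={$,d}

FOLLOW(S) = ["$", "d"]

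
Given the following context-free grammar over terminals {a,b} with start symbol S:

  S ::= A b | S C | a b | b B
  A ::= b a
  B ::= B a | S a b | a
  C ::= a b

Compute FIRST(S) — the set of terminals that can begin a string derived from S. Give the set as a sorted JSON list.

FIRST iteration:
iter 1:
  A via A→b a: +{b}
  B via B→a: +{a}
  C via C→a b: +{a}
  S via S→A b: +{b}
  S via S→a b: +{a}
  FIRST(S)={a,b}  FIRST(A)={b}  FIRST(B)={a}  FIRST(C)={a}
iter 2:
  B via B→S a b: +{b}
  FIRST(S)={a,b}  FIRST(A)={b}  FIRST(B)={a,b}  FIRST(C)={a}
iter 3: (no change)
  FIRST(S)={a,b}  FIRST(A)={b}  FIRST(B)={a,b}  FIRST(C)={a}

FIRST(S) = ["a", "b"]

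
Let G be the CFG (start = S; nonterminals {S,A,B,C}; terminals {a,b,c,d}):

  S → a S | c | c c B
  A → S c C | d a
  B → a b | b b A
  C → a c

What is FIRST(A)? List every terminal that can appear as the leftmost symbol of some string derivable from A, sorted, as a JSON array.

Compute FIRST by fixpoint:
pass 1:
  A via A→d a: +{d}
  B via B→a b: +{a}
  B via B→b b A: +{b}
  C via C→a c: +{a}
  S via S→a S: +{a}
  S via S→c: +{c}
  S: {a,c}  A: {d}  B: {a,b}  C: {a}
pass 2:
  A via A→S c C: +{a,c}
  S: {a,c}  A: {a,c,d}  B: {a,b}  C: {a}
pass 3: done
  S: {a,c}  A: {a,c,d}  B: {a,b}  C: {a}

FIRST(A) = ["a", "c", "d"]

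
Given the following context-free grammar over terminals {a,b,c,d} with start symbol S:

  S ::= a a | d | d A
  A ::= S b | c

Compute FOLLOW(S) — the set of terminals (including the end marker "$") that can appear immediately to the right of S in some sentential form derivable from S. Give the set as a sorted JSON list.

FIRST iteration:
iter 1:
  A via A→c: +{c}
  S via S→a a: +{a}
  S via S→d: +{d}
  S: {a,d}  A: {c}
iter 2:
  A via A→S b: +{a,d}
  S: {a,d}  A: {a,c,d}
iter 3: (stable)
  S: {a,d}  A: {a,c,d}

FOLLOW sets:
seed FOLLOW(S) with $
round 1:
  A→S b: FOLLOW(S) ⊇ FIRST(b) = {b}; new: +{b}
  S→d A: FOLLOW(A) ⊇ FOLLOW(S) ⊇ {$,b}; new: +{$,b}
  FOLLOW[S]={$,b}  FOLLOW[A]={$,b}
round 2: (stable)
  FOLLOW[S]={$,b}  FOLLOW[A]={$,b}

FOLLOW(S) = ["$", "b"]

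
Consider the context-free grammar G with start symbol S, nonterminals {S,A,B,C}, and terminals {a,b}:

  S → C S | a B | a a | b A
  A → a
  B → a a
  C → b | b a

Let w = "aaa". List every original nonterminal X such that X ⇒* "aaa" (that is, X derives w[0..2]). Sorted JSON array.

Convert to CNF:
  S -> C S | T0 B | T0 T0 | T1 A
  A -> a
  B -> T0 T0
  C -> T1 T0 | b
  T0 -> a
  T1 -> b

CYK table (by increasing span) — only the sub-triangle for w[0..2]:
  cell(0,0) a: {A,T0}  orig:{A}
  cell(1,1) a: {A,T0}  orig:{A}
  cell(2,2) a: {A,T0}  orig:{A}
  cell(0,1) aa: {B,S}
  cell(1,2) aa: {B,S}
  cell(0,2) aaa: {S}

Original NTs in T[0,2] deriving "aaa": ["S"]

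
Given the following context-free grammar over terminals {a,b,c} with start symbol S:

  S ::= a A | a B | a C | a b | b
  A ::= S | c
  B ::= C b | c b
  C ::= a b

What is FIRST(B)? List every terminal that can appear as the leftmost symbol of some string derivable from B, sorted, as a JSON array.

Compute FIRST by fixpoint:
pass 1:
  A via A→c: +{c}
  B via B→c b: +{c}
  C via C→a b: +{a}
  S via S→a A: +{a}
  S via S→b: +{b}
  S: {a,b}  A: {c}  B: {c}  C: {a}
pass 2:
  A via A→S: +{a,b}
  B via B→C b: +{a}
  S: {a,b}  A: {a,b,c}  B: {a,c}  C: {a}
pass 3: (stable)
  S: {a,b}  A: {a,b,c}  B: {a,c}  C: {a}

FIRST(B) = ["a", "c"]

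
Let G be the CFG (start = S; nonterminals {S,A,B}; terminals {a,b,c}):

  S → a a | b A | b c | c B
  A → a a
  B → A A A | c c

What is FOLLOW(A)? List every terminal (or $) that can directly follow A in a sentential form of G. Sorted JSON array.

Compute FIRST by fixpoint:
iter 1:
  A via A→a a: +{a}
  B via B→A A A: +{a}
  B via B→c c: +{c}
  S via S→a a: +{a}
  S via S→b A: +{b}
  S via S→c B: +{c}
  FIRST[S]={a,b,c}  FIRST[A]={a}  FIRST[B]={a,c}
iter 2: (no change)
  FIRST[S]={a,b,c}  FIRST[A]={a}  FIRST[B]={a,c}

Compute FOLLOW by fixpoint:
seed FOLLOW(S) with $
iter 1:
  B→A A A: FOLLOW(A) ⊇ FIRST(A) = {a}; new: +{a}
  S→b A: FOLLOW(A) ⊇ FOLLOW(S) ⊇ {$}; new: +{$}
  S→c B: FOLLOW(B) ⊇ FOLLOW(S) ⊇ {$}; new: +{$}
  FOLLOW(S)={$}  FOLLOW(A)={$,a}  FOLLOW(B)={$}
iter 2: — fixpoint
  FOLLOW(S)={$}  FOLLOW(A)={$,a}  FOLLOW(B)={$}

FOLLOW(A) = ["$", "a"]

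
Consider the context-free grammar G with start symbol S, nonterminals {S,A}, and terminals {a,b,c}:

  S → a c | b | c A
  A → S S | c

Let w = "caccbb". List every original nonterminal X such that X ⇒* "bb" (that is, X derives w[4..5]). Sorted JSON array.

Convert to CNF:
  S -> T0 T1 | T1 A | b
  A -> S S | c
  T0 -> a
  T1 -> c

CYK table (by increasing span), restricted to cells inside w[4..5]:
  T[4,4] 'b' = {S}
  T[5,5] 'b' = {S}
  T[4,5] 'bb' = {A}

Original NTs in T[4,5] deriving "bb": ["A"]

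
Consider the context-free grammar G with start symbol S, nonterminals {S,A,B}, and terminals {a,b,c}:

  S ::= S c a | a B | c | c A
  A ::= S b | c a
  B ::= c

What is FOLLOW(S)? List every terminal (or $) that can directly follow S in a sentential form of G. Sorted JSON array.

FIRST sets, iterate to fixpoint:
iter 1:
  A via A→c a: +{c}
  B via B→c: +{c}
  S via S→a B: +{a}
  S via S→c: +{c}
  FIRST(S)={a,c}  FIRST(A)={c}  FIRST(B)={c}
iter 2:
  A via A→S b: +{a}
  FIRST(S)={a,c}  FIRST(A)={a,c}  FIRST(B)={c}
iter 3: (stable)
  FIRST(S)={a,c}  FIRST(A)={a,c}  FIRST(B)={c}

FOLLOW sets:
FOLLOW(S) := {$}
iter 1:
  A→S b: FOLLOW(S) ⊇ FIRST(b) = {b}; new: +{b}
  S→S c a: FOLLOW(S) ⊇ FIRST(c) = {c}; new: +{c}
  S→a B: FOLLOW(B) ⊇ FOLLOW(S) ⊇ {$,b,c}; new: +{$,b,c}
  S→c A: FOLLOW(A) ⊇ FOLLOW(S) ⊇ {$,b,c}; new: +{$,b,c}
  FOLLOW(S)={$,b,c}  FOLLOW(A)={$,b,c}  FOLLOW(B)={$,b,c}
iter 2: done
  FOLLOW(S)={$,b,c}  FOLLOW(A)={$,b,c}  FOLLOW(B)={$,b,c}

FOLLOW(S) = ["$", "b", "c"]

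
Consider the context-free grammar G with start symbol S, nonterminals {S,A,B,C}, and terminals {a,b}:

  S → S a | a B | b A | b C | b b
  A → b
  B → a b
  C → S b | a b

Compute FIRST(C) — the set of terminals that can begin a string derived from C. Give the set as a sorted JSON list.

Compute FIRST by fixpoint:
iter 1:
  A via A→b: +{b}
  B via B→a b: +{a}
  C via C→a b: +{a}
  S via S→a B: +{a}
  S via S→b A: +{b}
  FIRST(S)={a,b}  FIRST(A)={b}  FIRST(B)={a}  FIRST(C)={a}
iter 2:
  C via C→S b: +{b}
  FIRST(S)={a,b}  FIRST(A)={b}  FIRST(B)={a}  FIRST(C)={a,b}
iter 3: (no change)
  FIRST(S)={a,b}  FIRST(A)={b}  FIRST(B)={a}  FIRST(C)={a,b}

FIRST(C) = ["a", "b"]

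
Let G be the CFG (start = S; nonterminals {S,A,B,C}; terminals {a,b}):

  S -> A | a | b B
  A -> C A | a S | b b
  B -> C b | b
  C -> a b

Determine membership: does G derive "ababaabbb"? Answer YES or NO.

CNF form of G:
  S -> C A | T0 S | T1 B | T1 T1 | a
  A -> C A | T0 S | T1 T1
  B -> C T1 | b
  C -> T0 T1
  T0 -> a
  T1 -> b

CYK fill:
  cell(0,0) a: {S,T0}  orig:{S}
  cell(1,1) b: {B,T1}  orig:{B}
  cell(2,2) a: {S,T0}  orig:{S}
  cell(3,3) b: {B,T1}  orig:{B}
  cell(4,4) a: {S,T0}  orig:{S}
  cell(5,5) a: {S,T0}  orig:{S}
  cell(6,6) b: {B,T1}  orig:{B}
  cell(7,7) b: {B,T1}  orig:{B}
  cell(8,8) b: {B,T1}  orig:{B}
  cell(0,1) ab: {C}
  cell(1,2) ba: ∅
  cell(2,3) ab: {C}
  cell(3,4) ba: ∅
  cell(4,5) aa: {A,S}
  cell(5,6) ab: {C}
  cell(6,7) bb: {A,S}
  cell(7,8) bb: {A,S}
  cell(0,2) aba: ∅
  cell(1,3) bab: ∅
  cell(2,4) aba: ∅
  cell(3,5) baa: ∅
  cell(4,6) aab: ∅
  cell(5,7) abb: {A,B,S}
  cell(6,8) bbb: ∅
  cell(0,3) abab: ∅
  cell(1,4) baba: ∅
  cell(2,5) abaa: {A,S}
  cell(3,6) baab: ∅
  cell(4,7) aabb: {A,S}
  cell(5,8) abbb: {A,S}
  cell(0,4) ababa: ∅
  cell(1,5) babaa: ∅
  cell(2,6) abaab: ∅
  cell(3,7) baabb: ∅
  cell(4,8) aabbb: {A,S}
  cell(0,5) ababaa: {A,S}
  cell(1,6) babaab: ∅
  cell(2,7) abaabb: {A,S}
  cell(3,8) baabbb: ∅
  cell(0,6) ababaab: ∅
  cell(1,7) babaabb: ∅
  cell(2,8) abaabbb: {A,S}
  cell(0,7) ababaabb: {A,S}
  cell(1,8) babaabbb: ∅
  cell(0,8) ababaabbb: {A,S}

S ∈ T[0,8] ⇒ YES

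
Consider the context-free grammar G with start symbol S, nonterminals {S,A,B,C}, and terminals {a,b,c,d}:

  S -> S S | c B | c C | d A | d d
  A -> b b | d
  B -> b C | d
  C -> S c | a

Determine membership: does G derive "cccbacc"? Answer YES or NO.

CNF form of G:
  S -> S S | T1 B | T1 C | T2 A | T2 T2
  A -> T0 T0 | d
  B -> T0 C | d
  C -> S T1 | a
  T0 -> b
  T1 -> c
  T2 -> d

CYK fill:
  T[0,0] 'c' = {T1}  orig:{}
  T[1,1] 'c' = {T1}  orig:{}
  T[2,2] 'c' = {T1}  orig:{}
  T[3,3] 'b' = {T0}  orig:{}
  T[4,4] 'a' = {C}
  T[5,5] 'c' = {T1}  orig:{}
  T[6,6] 'c' = {T1}  orig:{}
  T[0,1] 'cc' = ∅
  T[1,2] 'cc' = ∅
  T[2,3] 'cb' = ∅
  T[3,4] 'ba' = {B}
  T[4,5] 'ac' = ∅
  T[5,6] 'cc' = ∅
  T[0,2] 'ccc' = ∅
  T[1,3] 'ccb' = ∅
  T[2,4] 'cba' = {S}
  T[3,5] 'bac' = ∅
  T[4,6] 'acc' = ∅
  T[0,3] 'cccb' = ∅
  T[1,4] 'ccba' = ∅
  T[2,5] 'cbac' = {C}
  T[3,6] 'bacc' = ∅
  T[0,4] 'cccba' = ∅
  T[1,5] 'ccbac' = {S}
  T[2,6] 'cbacc' = ∅
  T[0,5] 'cccbac' = ∅
  T[1,6] 'ccbacc' = {C}
  T[0,6] 'cccbacc' = {S}

S ∈ T[0,6] ⇒ YES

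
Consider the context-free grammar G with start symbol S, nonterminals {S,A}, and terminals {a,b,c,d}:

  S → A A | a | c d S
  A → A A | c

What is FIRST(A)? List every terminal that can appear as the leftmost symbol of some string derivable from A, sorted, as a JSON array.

FIRST sets, iterate to fixpoint:
[1]
  A via A→c: +{c}
  S via S→A A: +{c}
  S via S→a: +{a}
  FIRST[S]={a,c}  FIRST[A]={c}
[2] (no change)
  FIRST[S]={a,c}  FIRST[A]={c}

FIRST(A) = ["c"]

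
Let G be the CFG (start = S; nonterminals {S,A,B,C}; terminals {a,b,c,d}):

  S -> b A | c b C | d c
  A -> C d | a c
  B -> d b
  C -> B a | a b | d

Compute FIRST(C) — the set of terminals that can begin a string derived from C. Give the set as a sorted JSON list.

FIRST sets, iterate to fixpoint:
pass 1:
  A via A→a c: +{a}
  B via B→d b: +{d}
  C via C→B a: +{d}
  C via C→a b: +{a}
  S via S→b A: +{b}
  S via S→c b C: +{c}
  S via S→d c: +{d}
  FIRST(S)={b,c,d}  FIRST(A)={a}  FIRST(B)={d}  FIRST(C)={a,d}
pass 2:
  A via A→C d: +{d}
  FIRST(S)={b,c,d}  FIRST(A)={a,d}  FIRST(B)={d}  FIRST(C)={a,d}
pass 3: done
  FIRST(S)={b,c,d}  FIRST(A)={a,d}  FIRST(B)={d}  FIRST(C)={a,d}

FIRST(C) = ["a", "d"]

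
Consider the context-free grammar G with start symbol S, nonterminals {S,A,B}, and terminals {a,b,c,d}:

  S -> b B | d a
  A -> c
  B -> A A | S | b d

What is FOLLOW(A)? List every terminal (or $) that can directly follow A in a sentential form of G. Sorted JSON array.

Compute FIRST by fixpoint:
[1]
  A via A→c: +{c}
  B via B→A A: +{c}
  B via B→b d: +{b}
  S via S→b B: +{b}
  S via S→d a: +{d}
  FIRST[S]={b,d}  FIRST[A]={c}  FIRST[B]={b,c}
[2]
  B via B→S: +{d}
  FIRST[S]={b,d}  FIRST[A]={c}  FIRST[B]={b,c,d}
[3] (stable)
  FIRST[S]={b,d}  FIRST[A]={c}  FIRST[B]={b,c,d}

Compute FOLLOW by fixpoint:
FOLLOW(S) := {$}
[1]
  B→A A: FOLLOW(A) ⊇ FIRST(A) = {c}; new: +{c}
  S→b B: FOLLOW(B) ⊇ FOLLOW(S) ⊇ {$}; new: +{$}
  FOLLOW(S)={$}  FOLLOW(A)={c}  FOLLOW(B)={$}
[2]
  B→A A: FOLLOW(A) ⊇ FOLLOW(B) ⊇ {$}; new: +{$}
  FOLLOW(S)={$}  FOLLOW(A)={$,c}  FOLLOW(B)={$}
[3] (stable)
  FOLLOW(S)={$}  FOLLOW(A)={$,c}  FOLLOW(B)={$}

FOLLOW(A) = ["$", "c"]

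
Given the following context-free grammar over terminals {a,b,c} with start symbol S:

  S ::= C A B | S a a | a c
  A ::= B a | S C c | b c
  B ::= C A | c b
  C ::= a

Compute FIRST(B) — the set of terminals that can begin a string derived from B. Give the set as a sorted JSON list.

FIRST iteration:
[1]
  A via A→b c: +{b}
  B via B→c b: +{c}
  C via C→a: +{a}
  S via S→C A B: +{a}
  FIRST(S)={a}  FIRST(A)={b}  FIRST(B)={c}  FIRST(C)={a}
[2]
  A via A→B a: +{c}
  A via A→S C c: +{a}
  B via B→C A: +{a}
  FIRST(S)={a}  FIRST(A)={a,b,c}  FIRST(B)={a,c}  FIRST(C)={a}
[3] — fixpoint
  FIRST(S)={a}  FIRST(A)={a,b,c}  FIRST(B)={a,c}  FIRST(C)={a}

FIRST(B) = ["a", "c"]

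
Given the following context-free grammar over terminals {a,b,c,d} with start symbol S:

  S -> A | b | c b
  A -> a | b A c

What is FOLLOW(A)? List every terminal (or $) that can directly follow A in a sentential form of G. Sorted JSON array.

FIRST sets, iterate to fixpoint:
pass 1:
  A via A→a: +{a}
  A via A→b A c: +{b}
  S via S→A: +{a,b}
  S via S→c b: +{c}
  FIRST[S]={a,b,c}  FIRST[A]={a,b}
pass 2: (no change)
  FIRST[S]={a,b,c}  FIRST[A]={a,b}

Compute FOLLOW by fixpoint:
initialize: $ ∈ FOLLOW(S)
[1]
  A→b A c: FOLLOW(A) ⊇ FIRST(c) = {c}; new: +{c}
  S→A: FOLLOW(A) ⊇ FOLLOW(S) ⊇ {$}; new: +{$}
  FOLLOW(S)={$}  FOLLOW(A)={$,c}
[2] (no change)
  FOLLOW(S)={$}  FOLLOW(A)={$,c}

FOLLOW(A) = ["$", "c"]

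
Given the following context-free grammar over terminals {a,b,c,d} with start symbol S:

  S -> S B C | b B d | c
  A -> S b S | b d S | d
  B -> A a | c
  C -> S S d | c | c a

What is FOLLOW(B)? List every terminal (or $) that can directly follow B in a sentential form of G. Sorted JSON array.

FIRST sets, iterate to fixpoint:
pass 1:
  A via A→b d S: +{b}
  A via A→d: +{d}
  B via B→A a: +{b,d}
  B via B→c: +{c}
  C via C→c: +{c}
  S via S→b B d: +{b}
  S via S→c: +{c}
  FIRST[S]={b,c}  FIRST[A]={b,d}  FIRST[B]={b,c,d}  FIRST[C]={c}
pass 2:
  A via A→S b S: +{c}
  C via C→S S d: +{b}
  FIRST[S]={b,c}  FIRST[A]={b,c,d}  FIRST[B]={b,c,d}  FIRST[C]={b,c}
pass 3: (no change)
  FIRST[S]={b,c}  FIRST[A]={b,c,d}  FIRST[B]={b,c,d}  FIRST[C]={b,c}

FOLLOW iteration:
seed FOLLOW(S) with $
round 1:
  A→S b S: FOLLOW(S) ⊇ FIRST(b) = {b}; new: +{b}
  B→A a: FOLLOW(A) ⊇ FIRST(a) = {a}; new: +{a}
  C→S S d: FOLLOW(S) ⊇ FIRST(S) = {b,c}; new: +{c}
  C→S S d: FOLLOW(S) ⊇ FIRST(d) = {d}; new: +{d}
  S→S B C: FOLLOW(B) ⊇ FIRST(C) = {b,c}; new: +{b,c}
  S→S B C: FOLLOW(C) ⊇ FOLLOW(S) ⊇ {$,b,c,d}; new: +{$,b,c,d}
  S→b B d: FOLLOW(B) ⊇ FIRST(d) = {d}; new: +{d}
  FOLLOW[S]={$,b,c,d}  FOLLOW[A]={a}  FOLLOW[B]={b,c,d}  FOLLOW[C]={$,b,c,d}
round 2:
  A→S b S: FOLLOW(S) ⊇ FOLLOW(A) ⊇ {a}; new: +{a}
  S→S B C: FOLLOW(C) ⊇ FOLLOW(S) ⊇ {$,a,b,c,d}; new: +{a}
  FOLLOW[S]={$,a,b,c,d}  FOLLOW[A]={a}  FOLLOW[B]={b,c,d}  FOLLOW[C]={$,a,b,c,d}
round 3: done
  FOLLOW[S]={$,a,b,c,d}  FOLLOW[A]={a}  FOLLOW[B]={b,c,d}  FOLLOW[C]={$,a,b,c,d}

FOLLOW(B) = ["b", "c", "d"]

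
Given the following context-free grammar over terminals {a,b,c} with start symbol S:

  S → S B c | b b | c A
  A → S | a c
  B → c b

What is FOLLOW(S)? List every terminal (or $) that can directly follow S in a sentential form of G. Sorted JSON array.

Compute FIRST by fixpoint:
iter 1:
  A via A→a c: +{a}
  B via B→c b: +{c}
  S via S→b b: +{b}
  S via S→c A: +{c}
  S: {b,c}  A: {a}  B: {c}
iter 2:
  A via A→S: +{b,c}
  S: {b,c}  A: {a,b,c}  B: {c}
iter 3: — fixpoint
  S: {b,c}  A: {a,b,c}  B: {c}

FOLLOW sets:
initialize: $ ∈ FOLLOW(S)
round 1:
  S→S B c: FOLLOW(S) ⊇ FIRST(B) = {c}; new: +{c}
  S→S B c: FOLLOW(B) ⊇ FIRST(c) = {c}; new: +{c}
  S→c A: FOLLOW(A) ⊇ FOLLOW(S) ⊇ {$,c}; new: +{$,c}
  S: {$,c}  A: {$,c}  B: {c}
round 2: (no change)
  S: {$,c}  A: {$,c}  B: {c}

FOLLOW(S) = ["$", "c"]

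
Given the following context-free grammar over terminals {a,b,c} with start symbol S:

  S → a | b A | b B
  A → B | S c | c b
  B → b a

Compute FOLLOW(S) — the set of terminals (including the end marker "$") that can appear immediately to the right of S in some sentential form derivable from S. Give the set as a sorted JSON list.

Compute FIRST by fixpoint:
pass 1:
  A via A→c b: +{c}
  B via B→b a: +{b}
  S via S→a: +{a}
  S via S→b A: +{b}
  FIRST[S]={a,b}  FIRST[A]={c}  FIRST[B]={b}
pass 2:
  A via A→B: +{b}
  A via A→S c: +{a}
  FIRST[S]={a,b}  FIRST[A]={a,b,c}  FIRST[B]={b}
pass 3: (no change)
  FIRST[S]={a,b}  FIRST[A]={a,b,c}  FIRST[B]={b}

Compute FOLLOW by fixpoint:
initialize: $ ∈ FOLLOW(S)
[1]
  A→S c: FOLLOW(S) ⊇ FIRST(c) = {c}; new: +{c}
  S→b A: FOLLOW(A) ⊇ FOLLOW(S) ⊇ {$,c}; new: +{$,c}
  S→b B: FOLLOW(B) ⊇ FOLLOW(S) ⊇ {$,c}; new: +{$,c}
  FOLLOW(S)={$,c}  FOLLOW(A)={$,c}  FOLLOW(B)={$,c}
[2] (stable)
  FOLLOW(S)={$,c}  FOLLOW(A)={$,c}  FOLLOW(B)={$,c}

FOLLOW(S) = ["$", "c"]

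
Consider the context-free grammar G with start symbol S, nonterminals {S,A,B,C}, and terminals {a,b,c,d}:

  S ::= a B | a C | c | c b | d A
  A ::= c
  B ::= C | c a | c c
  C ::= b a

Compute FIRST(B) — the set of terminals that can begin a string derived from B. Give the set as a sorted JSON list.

Compute FIRST by fixpoint:
[1]
  A via A→c: +{c}
  B via B→c a: +{c}
  C via C→b a: +{b}
  S via S→a B: +{a}
  S via S→c: +{c}
  S via S→d A: +{d}
  FIRST(S)={a,c,d}  FIRST(A)={c}  FIRST(B)={c}  FIRST(C)={b}
[2]
  B via B→C: +{b}
  FIRST(S)={a,c,d}  FIRST(A)={c}  FIRST(B)={b,c}  FIRST(C)={b}
[3] done
  FIRST(S)={a,c,d}  FIRST(A)={c}  FIRST(B)={b,c}  FIRST(C)={b}

FIRST(B) = ["b", "c"]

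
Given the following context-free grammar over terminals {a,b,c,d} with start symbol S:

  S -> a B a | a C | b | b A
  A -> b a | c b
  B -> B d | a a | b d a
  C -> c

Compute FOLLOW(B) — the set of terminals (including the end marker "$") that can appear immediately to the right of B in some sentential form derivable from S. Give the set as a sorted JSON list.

Compute FIRST by fixpoint:
pass 1:
  A via A→b a: +{b}
  A via A→c b: +{c}
  B via B→a a: +{a}
  B via B→b d a: +{b}
  C via C→c: +{c}
  S via S→a B a: +{a}
  S via S→b: +{b}
  FIRST[S]={a,b}  FIRST[A]={b,c}  FIRST[B]={a,b}  FIRST[C]={c}
pass 2: — fixpoint
  FIRST[S]={a,b}  FIRST[A]={b,c}  FIRST[B]={a,b}  FIRST[C]={c}

FOLLOW iteration:
seed FOLLOW(S) with $
round 1:
  B→B d: FOLLOW(B) ⊇ FIRST(d) = {d}; new: +{d}
  S→a B a: FOLLOW(B) ⊇ FIRST(a) = {a}; new: +{a}
  S→a C: FOLLOW(C) ⊇ FOLLOW(S) ⊇ {$}; new: +{$}
  S→b A: FOLLOW(A) ⊇ FOLLOW(S) ⊇ {$}; new: +{$}
  FOLLOW[S]={$}  FOLLOW[A]={$}  FOLLOW[B]={a,d}  FOLLOW[C]={$}
round 2: — fixpoint
  FOLLOW[S]={$}  FOLLOW[A]={$}  FOLLOW[B]={a,d}  FOLLOW[C]={$}

FOLLOW(B) = ["a", "d"]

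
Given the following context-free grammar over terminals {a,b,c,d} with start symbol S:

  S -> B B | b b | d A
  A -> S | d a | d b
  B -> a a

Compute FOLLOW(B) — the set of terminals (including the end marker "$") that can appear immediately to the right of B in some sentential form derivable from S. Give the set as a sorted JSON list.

FIRST sets, iterate to fixpoint:
round 1:
  A via A→d a: +{d}
  B via B→a a: +{a}
  S via S→B B: +{a}
  S via S→b b: +{b}
  S via S→d A: +{d}
  S: {a,b,d}  A: {d}  B: {a}
round 2:
  A via A→S: +{a,b}
  S: {a,b,d}  A: {a,b,d}  B: {a}
round 3: (no change)
  S: {a,b,d}  A: {a,b,d}  B: {a}

FOLLOW sets:
FOLLOW(S) := {$}
round 1:
  S→B B: FOLLOW(B) ⊇ FIRST(B) = {a}; new: +{a}
  S→B B: FOLLOW(B) ⊇ FOLLOW(S) ⊇ {$}; new: +{$}
  S→d A: FOLLOW(A) ⊇ FOLLOW(S) ⊇ {$}; new: +{$}
  FOLLOW[S]={$}  FOLLOW[A]={$}  FOLLOW[B]={$,a}
round 2: (stable)
  FOLLOW[S]={$}  FOLLOW[A]={$}  FOLLOW[B]={$,a}

FOLLOW(B) = ["$", "a"]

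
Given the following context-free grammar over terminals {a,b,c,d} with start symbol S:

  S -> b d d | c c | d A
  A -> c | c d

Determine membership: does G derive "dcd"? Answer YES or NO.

CNF form of G:
  S -> T0 T0 | T1 A | T2 X3
  A -> T0 T1 | c
  T0 -> c
  T1 -> d
  T2 -> b
  X3 -> T1 T1

CYK table (by increasing span):
  cell(0,0) d: {T1}  orig:{}
  cell(1,1) c: {A,T0}  orig:{A}
  cell(2,2) d: {T1}  orig:{}
  cell(0,1) dc: {S}
  cell(1,2) cd: {A}
  cell(0,2) dcd: {S}

S ∈ T[0,2] ⇒ YES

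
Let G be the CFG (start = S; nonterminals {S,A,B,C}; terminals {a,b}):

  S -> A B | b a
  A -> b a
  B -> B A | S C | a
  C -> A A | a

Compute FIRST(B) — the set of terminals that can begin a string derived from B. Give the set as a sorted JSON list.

FIRST sets, iterate to fixpoint:
iter 1:
  A via A→b a: +{b}
  B via B→a: +{a}
  C via C→A A: +{b}
  C via C→a: +{a}
  S via S→A B: +{b}
  FIRST[S]={b}  FIRST[A]={b}  FIRST[B]={a}  FIRST[C]={a,b}
iter 2:
  B via B→S C: +{b}
  FIRST[S]={b}  FIRST[A]={b}  FIRST[B]={a,b}  FIRST[C]={a,b}
iter 3: (no change)
  FIRST[S]={b}  FIRST[A]={b}  FIRST[B]={a,b}  FIRST[C]={a,b}

FIRST(B) = ["a", "b"]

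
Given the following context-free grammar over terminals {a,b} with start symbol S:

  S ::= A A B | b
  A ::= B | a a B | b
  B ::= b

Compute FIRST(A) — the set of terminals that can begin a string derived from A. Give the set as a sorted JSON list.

FIRST sets, iterate to fixpoint:
[1]
  A via A→a a B: +{a}
  A via A→b: +{b}
  B via B→b: +{b}
  S via S→A A B: +{a,b}
  S: {a,b}  A: {a,b}  B: {b}
[2] done
  S: {a,b}  A: {a,b}  B: {b}

FIRST(A) = ["a", "b"]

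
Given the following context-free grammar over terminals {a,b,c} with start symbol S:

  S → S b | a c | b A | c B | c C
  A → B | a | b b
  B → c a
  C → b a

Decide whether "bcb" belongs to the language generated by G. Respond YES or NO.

CNF form of G:
  S -> S T0 | T0 A | T1 B | T1 C | T2 T1
  A -> T0 T0 | T1 T2 | a
  B -> T1 T2
  C -> T0 T2
  T0 -> b
  T1 -> c
  T2 -> a

CYK table (by increasing span):
  T[0,0] 'b' = {T0}  orig:{}
  T[1,1] 'c' = {T1}  orig:{}
  T[2,2] 'b' = {T0}  orig:{}
  T[0,1] 'bc' = ∅
  T[1,2] 'cb' = ∅
  T[0,2] 'bcb' = ∅

S ∉ T[0,2] ⇒ NO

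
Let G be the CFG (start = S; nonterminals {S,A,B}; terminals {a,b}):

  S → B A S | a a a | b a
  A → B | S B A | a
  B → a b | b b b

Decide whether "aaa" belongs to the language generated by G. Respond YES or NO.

CNF form of G:
  S -> B X5 | T0 X6 | T1 T0
  A -> S X2 | T0 T1 | T1 X3 | a
  B -> T0 T1 | T1 X4
  T0 -> a
  T1 -> b
  X2 -> B A
  X3 -> T1 T1
  X4 -> T1 T1
  X5 -> A S
  X6 -> T0 T0

CYK table (by increasing span):
  T[0,0] 'a' = {A,T0}  orig:{A}
  T[1,1] 'a' = {A,T0}  orig:{A}
  T[2,2] 'a' = {A,T0}  orig:{A}
  T[0,1] 'aa' = {X6}  orig:{}
  T[1,2] 'aa' = {X6}  orig:{}
  T[0,2] 'aaa' = {S}

S ∈ T[0,2] ⇒ YES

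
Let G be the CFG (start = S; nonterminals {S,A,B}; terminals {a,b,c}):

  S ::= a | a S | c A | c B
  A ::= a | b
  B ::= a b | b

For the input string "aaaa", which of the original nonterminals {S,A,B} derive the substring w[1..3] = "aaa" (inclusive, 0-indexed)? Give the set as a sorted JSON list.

Convert to CNF:
  S -> T0 S | T2 A | T2 B | a
  A -> a | b
  B -> T0 T1 | b
  T0 -> a
  T1 -> b
  T2 -> c

Fill CYK table bottom-up (cells [i..j] with 1 ≤ i ≤ j ≤ 3 only):
  T[1,1] 'a' = {A,S,T0}  orig:{A,S}
  T[2,2] 'a' = {A,S,T0}  orig:{A,S}
  T[3,3] 'a' = {A,S,T0}  orig:{A,S}
  T[1,2] 'aa' = {S}
  T[2,3] 'aa' = {S}
  T[1,3] 'aaa' = {S}

Original NTs in T[1,3] deriving "aaa": ["S"]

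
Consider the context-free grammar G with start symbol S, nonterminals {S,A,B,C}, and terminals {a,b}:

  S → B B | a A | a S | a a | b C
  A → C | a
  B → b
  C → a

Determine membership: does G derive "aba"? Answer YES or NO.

CNF form of G:
  S -> B B | T0 A | T0 S | T0 T0 | T1 C
  A -> a
  B -> b
  C -> a
  T0 -> a
  T1 -> b

Fill CYK table bottom-up:
  T[0,0] 'a' = {A,C,T0}  orig:{A,C}
  T[1,1] 'b' = {B,T1}  orig:{B}
  T[2,2] 'a' = {A,C,T0}  orig:{A,C}
  T[0,1] 'ab' = ∅
  T[1,2] 'ba' = {S}
  T[0,2] 'aba' = {S}

S ∈ T[0,2] ⇒ YES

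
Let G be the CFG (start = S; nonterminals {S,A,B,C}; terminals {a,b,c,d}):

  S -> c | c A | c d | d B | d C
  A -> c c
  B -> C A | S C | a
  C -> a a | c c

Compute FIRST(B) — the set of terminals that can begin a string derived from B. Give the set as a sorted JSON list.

FIRST sets, iterate to fixpoint:
round 1:
  A via A→c c: +{c}
  B via B→a: +{a}
  C via C→a a: +{a}
  C via C→c c: +{c}
  S via S→c: +{c}
  S via S→d B: +{d}
  FIRST(S)={c,d}  FIRST(A)={c}  FIRST(B)={a}  FIRST(C)={a,c}
round 2:
  B via B→C A: +{c}
  B via B→S C: +{d}
  FIRST(S)={c,d}  FIRST(A)={c}  FIRST(B)={a,c,d}  FIRST(C)={a,c}
round 3: (no change)
  FIRST(S)={c,d}  FIRST(A)={c}  FIRST(B)={a,c,d}  FIRST(C)={a,c}

FIRST(B) = ["a", "c", "d"]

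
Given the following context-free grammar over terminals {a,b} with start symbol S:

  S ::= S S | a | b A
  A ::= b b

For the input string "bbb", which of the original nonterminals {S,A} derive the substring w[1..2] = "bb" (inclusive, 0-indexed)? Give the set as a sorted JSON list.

CNF form of G:
  S -> S S | T0 A | a
  A -> T0 T0
  T0 -> b

CYK fill, restricted to cells inside w[1..2]:
  cell(1,1) b: {T0}  orig:{}
  cell(2,2) b: {T0}  orig:{}
  cell(1,2) bb: {A}

Original NTs in T[1,2] deriving "bb": ["A"]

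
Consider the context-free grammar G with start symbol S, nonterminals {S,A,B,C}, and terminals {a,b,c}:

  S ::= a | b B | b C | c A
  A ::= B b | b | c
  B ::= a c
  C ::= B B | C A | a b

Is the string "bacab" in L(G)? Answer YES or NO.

CNF form of G:
  S -> T0 B | T0 C | T2 A | a
  A -> B T0 | b | c
  B -> T1 T2
  C -> B B | C A | T1 T0
  T0 -> b
  T1 -> a
  T2 -> c

Fill CYK table bottom-up:
  cell(0,0) b: {A,T0}  orig:{A}
  cell(1,1) a: {S,T1}  orig:{S}
  cell(2,2) c: {A,T2}  orig:{A}
  cell(3,3) a: {S,T1}  orig:{S}
  cell(4,4) b: {A,T0}  orig:{A}
  cell(0,1) ba: ∅
  cell(1,2) ac: {B}
  cell(2,3) ca: ∅
  cell(3,4) ab: {C}
  cell(0,2) bac: {S}
  cell(1,3) aca: ∅
  cell(2,4) cab: ∅
  cell(0,3) baca: ∅
  cell(1,4) acab: ∅
  cell(0,4) bacab: ∅

S ∉ T[0,4] ⇒ NO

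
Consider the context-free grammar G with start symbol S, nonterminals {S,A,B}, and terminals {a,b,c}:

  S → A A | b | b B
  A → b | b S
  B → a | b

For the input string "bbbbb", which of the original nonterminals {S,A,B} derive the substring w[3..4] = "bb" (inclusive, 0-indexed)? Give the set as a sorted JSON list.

CNF form of G:
  S -> A A | T0 B | b
  A -> T0 S | b
  B -> a | b
  T0 -> b

Fill CYK table bottom-up, restricted to cells inside w[3..4]:
  cell(3,3) b: {A,B,S,T0}  orig:{A,B,S}
  cell(4,4) b: {A,B,S,T0}  orig:{A,B,S}
  cell(3,4) bb: {A,S}

Original NTs in T[3,4] deriving "bb": ["A", "S"]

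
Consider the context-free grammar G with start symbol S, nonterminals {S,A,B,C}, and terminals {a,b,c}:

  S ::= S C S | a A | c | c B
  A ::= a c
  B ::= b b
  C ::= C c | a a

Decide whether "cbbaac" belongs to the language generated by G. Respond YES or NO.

Convert to CNF:
  S -> S X3 | T0 A | T1 B | c
  A -> T0 T1
  B -> T2 T2
  C -> C T1 | T0 T0
  T0 -> a
  T1 -> c
  T2 -> b
  X3 -> C S

CYK fill:
  [0..0]={S,T1}  "c"  orig:{S}
  [1..1]={T2}  "b"  orig:{}
  [2..2]={T2}  "b"  orig:{}
  [3..3]={T0}  "a"  orig:{}
  [4..4]={T0}  "a"  orig:{}
  [5..5]={S,T1}  "c"  orig:{S}
  [0..1]=∅  "cb"
  [1..2]={B}  "bb"
  [2..3]=∅  "ba"
  [3..4]={C}  "aa"
  [4..5]={A}  "ac"
  [0..2]={S}  "cbb"
  [1..3]=∅  "bba"
  [2..4]=∅  "baa"
  [3..5]={C,S,X3}  "aac"  orig:{C,S}
  [0..3]=∅  "cbba"
  [1..4]=∅  "bbaa"
  [2..5]=∅  "baac"
  [0..4]=∅  "cbbaa"
  [1..5]=∅  "bbaac"
  [0..5]={S}  "cbbaac"

S ∈ T[0,5] ⇒ YES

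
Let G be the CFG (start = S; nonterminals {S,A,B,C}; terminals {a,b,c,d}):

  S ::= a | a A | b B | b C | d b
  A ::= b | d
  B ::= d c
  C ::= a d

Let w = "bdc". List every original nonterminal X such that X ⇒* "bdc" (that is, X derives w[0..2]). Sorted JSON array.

CNF form of G:
  S -> T0 T3 | T2 A | T3 B | T3 C | a
  A -> b | d
  B -> T0 T1
  C -> T2 T0
  T0 -> d
  T1 -> c
  T2 -> a
  T3 -> b

CYK fill — only the sub-triangle for w[0..2]:
  T[0,0] 'b' = {A,T3}  orig:{A}
  T[1,1] 'd' = {A,T0}  orig:{A}
  T[2,2] 'c' = {T1}  orig:{}
  T[0,1] 'bd' = ∅
  T[1,2] 'dc' = {B}
  T[0,2] 'bdc' = {S}

Original NTs in T[0,2] deriving "bdc": ["S"]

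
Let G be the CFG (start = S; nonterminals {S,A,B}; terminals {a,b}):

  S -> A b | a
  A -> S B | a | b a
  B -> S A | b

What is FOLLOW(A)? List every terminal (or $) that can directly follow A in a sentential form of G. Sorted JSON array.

FIRST sets, iterate to fixpoint:
[1]
  A via A→a: +{a}
  A via A→b a: +{b}
  B via B→b: +{b}
  S via S→A b: +{a,b}
  S: {a,b}  A: {a,b}  B: {b}
[2]
  B via B→S A: +{a}
  S: {a,b}  A: {a,b}  B: {a,b}
[3] — fixpoint
  S: {a,b}  A: {a,b}  B: {a,b}

FOLLOW iteration:
initialize: $ ∈ FOLLOW(S)
round 1:
  A→S B: FOLLOW(S) ⊇ FIRST(B) = {a,b}; new: +{a,b}
  S→A b: FOLLOW(A) ⊇ FIRST(b) = {b}; new: +{b}
  S: {$,a,b}  A: {b}  B: {}
round 2:
  A→S B: FOLLOW(B) ⊇ FOLLOW(A) ⊇ {b}; new: +{b}
  S: {$,a,b}  A: {b}  B: {b}
round 3: (no change)
  S: {$,a,b}  A: {b}  B: {b}

FOLLOW(A) = ["b"]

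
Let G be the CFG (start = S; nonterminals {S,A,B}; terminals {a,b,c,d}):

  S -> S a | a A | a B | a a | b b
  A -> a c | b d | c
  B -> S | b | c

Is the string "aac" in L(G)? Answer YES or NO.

CNF form of G:
  S -> S T0 | T0 A | T0 B | T0 T0 | T2 T2
  A -> T0 T1 | T2 T3 | c
  B -> S T0 | T0 A | T0 B | T0 T0 | T2 T2 | b | c
  T0 -> a
  T1 -> c
  T2 -> b
  T3 -> d

CYK fill:
  T[0,0] 'a' = {T0}  orig:{}
  T[1,1] 'a' = {T0}  orig:{}
  T[2,2] 'c' = {A,B,T1}  orig:{A,B}
  T[0,1] 'aa' = {B,S}
  T[1,2] 'ac' = {A,B,S}
  T[0,2] 'aac' = {B,S}

S ∈ T[0,2] ⇒ YES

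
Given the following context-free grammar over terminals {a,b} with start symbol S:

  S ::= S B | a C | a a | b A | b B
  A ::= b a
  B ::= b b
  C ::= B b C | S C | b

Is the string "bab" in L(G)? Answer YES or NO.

Convert to CNF:
  S -> S B | T0 A | T0 B | T1 C | T1 T1
  A -> T0 T1
  B -> T0 T0
  C -> B X2 | S C | b
  T0 -> b
  T1 -> a
  X2 -> T0 C

Fill CYK table bottom-up:
  T[0,0] 'b' = {C,T0}  orig:{C}
  T[1,1] 'a' = {T1}  orig:{}
  T[2,2] 'b' = {C,T0}  orig:{C}
  T[0,1] 'ba' = {A}
  T[1,2] 'ab' = {S}
  T[0,2] 'bab' = ∅

S ∉ T[0,2] ⇒ NO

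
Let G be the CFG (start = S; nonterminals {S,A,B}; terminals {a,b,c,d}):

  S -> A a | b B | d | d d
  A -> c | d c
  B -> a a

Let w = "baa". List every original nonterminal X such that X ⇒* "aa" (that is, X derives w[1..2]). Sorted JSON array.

Convert to CNF:
  S -> A T2 | T0 T0 | T3 B | d
  A -> T0 T1 | c
  B -> T2 T2
  T0 -> d
  T1 -> c
  T2 -> a
  T3 -> b

CYK fill (cells [i..j] with 1 ≤ i ≤ j ≤ 2 only):
  T[1,1] 'a' = {T2}  orig:{}
  T[2,2] 'a' = {T2}  orig:{}
  T[1,2] 'aa' = {B}

Original NTs in T[1,2] deriving "aa": ["B"]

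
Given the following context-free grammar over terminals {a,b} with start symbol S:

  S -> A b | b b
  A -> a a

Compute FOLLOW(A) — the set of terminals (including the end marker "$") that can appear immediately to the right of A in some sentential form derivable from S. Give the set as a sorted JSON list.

Compute FIRST by fixpoint:
pass 1:
  A via A→a a: +{a}
  S via S→A b: +{a}
  S via S→b b: +{b}
  FIRST(S)={a,b}  FIRST(A)={a}
pass 2: — fixpoint
  FIRST(S)={a,b}  FIRST(A)={a}

Compute FOLLOW by fixpoint:
seed FOLLOW(S) with $
round 1:
  S→A b: FOLLOW(A) ⊇ FIRST(b) = {b}; new: +{b}
  FOLLOW[S]={$}  FOLLOW[A]={b}
round 2: done
  FOLLOW[S]={$}  FOLLOW[A]={b}

FOLLOW(A) = ["b"]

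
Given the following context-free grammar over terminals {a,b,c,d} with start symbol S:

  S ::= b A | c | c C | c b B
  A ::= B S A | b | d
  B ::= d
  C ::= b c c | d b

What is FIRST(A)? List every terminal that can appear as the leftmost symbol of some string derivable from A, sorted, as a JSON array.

FIRST sets, iterate to fixpoint:
iter 1:
  A via A→b: +{b}
  A via A→d: +{d}
  B via B→d: +{d}
  C via C→b c c: +{b}
  C via C→d b: +{d}
  S via S→b A: +{b}
  S via S→c: +{c}
  S: {b,c}  A: {b,d}  B: {d}  C: {b,d}
iter 2: done
  S: {b,c}  A: {b,d}  B: {d}  C: {b,d}

FIRST(A) = ["b", "d"]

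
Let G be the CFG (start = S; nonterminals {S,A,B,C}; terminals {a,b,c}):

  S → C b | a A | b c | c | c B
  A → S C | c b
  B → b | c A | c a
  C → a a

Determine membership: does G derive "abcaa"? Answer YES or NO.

Convert to CNF:
  S -> C T1 | T0 B | T1 T0 | T2 A | c
  A -> S C | T0 T1
  B -> T0 A | T0 T2 | b
  C -> T2 T2
  T0 -> c
  T1 -> b
  T2 -> a

CYK table (by increasing span):
  T[0,0] 'a' = {T2}  orig:{}
  T[1,1] 'b' = {B,T1}  orig:{B}
  T[2,2] 'c' = {S,T0}  orig:{S}
  T[3,3] 'a' = {T2}  orig:{}
  T[4,4] 'a' = {T2}  orig:{}
  T[0,1] 'ab' = ∅
  T[1,2] 'bc' = {S}
  T[2,3] 'ca' = {B}
  T[3,4] 'aa' = {C}
  T[0,2] 'abc' = ∅
  T[1,3] 'bca' = ∅
  T[2,4] 'caa' = {A}
  T[0,3] 'abca' = ∅
  T[1,4] 'bcaa' = {A}
  T[0,4] 'abcaa' = {S}

S ∈ T[0,4] ⇒ YES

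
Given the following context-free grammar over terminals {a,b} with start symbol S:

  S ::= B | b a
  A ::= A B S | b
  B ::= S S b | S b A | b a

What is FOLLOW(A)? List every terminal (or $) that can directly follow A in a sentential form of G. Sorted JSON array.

FIRST iteration:
[1]
  A via A→b: +{b}
  B via B→b a: +{b}
  S via S→B: +{b}
  S: {b}  A: {b}  B: {b}
[2] (no change)
  S: {b}  A: {b}  B: {b}

FOLLOW iteration:
FOLLOW(S) := {$}
[1]
  A→A B S: FOLLOW(A) ⊇ FIRST(B) = {b}; new: +{b}
  A→A B S: FOLLOW(B) ⊇ FIRST(S) = {b}; new: +{b}
  A→A B S: FOLLOW(S) ⊇ FOLLOW(A) ⊇ {b}; new: +{b}
  S→B: FOLLOW(B) ⊇ FOLLOW(S) ⊇ {$,b}; new: +{$}
  FOLLOW[S]={$,b}  FOLLOW[A]={b}  FOLLOW[B]={$,b}
[2]
  B→S b A: FOLLOW(A) ⊇ FOLLOW(B) ⊇ {$,b}; new: +{$}
  FOLLOW[S]={$,b}  FOLLOW[A]={$,b}  FOLLOW[B]={$,b}
[3] done
  FOLLOW[S]={$,b}  FOLLOW[A]={$,b}  FOLLOW[B]={$,b}

FOLLOW(A) = ["$", "b"]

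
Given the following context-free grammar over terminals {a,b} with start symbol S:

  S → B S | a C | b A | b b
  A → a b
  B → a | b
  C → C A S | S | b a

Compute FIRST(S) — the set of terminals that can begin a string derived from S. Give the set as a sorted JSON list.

Compute FIRST by fixpoint:
[1]
  A via A→a b: +{a}
  B via B→a: +{a}
  B via B→b: +{b}
  C via C→b a: +{b}
  S via S→B S: +{a,b}
  S: {a,b}  A: {a}  B: {a,b}  C: {b}
[2]
  C via C→S: +{a}
  S: {a,b}  A: {a}  B: {a,b}  C: {a,b}
[3] — fixpoint
  S: {a,b}  A: {a}  B: {a,b}  C: {a,b}

FIRST(S) = ["a", "b"]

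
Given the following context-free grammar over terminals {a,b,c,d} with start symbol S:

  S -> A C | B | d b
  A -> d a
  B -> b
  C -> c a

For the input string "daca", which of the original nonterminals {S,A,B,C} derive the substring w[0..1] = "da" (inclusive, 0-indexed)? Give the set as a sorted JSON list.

CNF form of G:
  S -> A C | T0 T3 | b
  A -> T0 T1
  B -> b
  C -> T2 T1
  T0 -> d
  T1 -> a
  T2 -> c
  T3 -> b

CYK fill (cells [i..j] with 0 ≤ i ≤ j ≤ 1 only):
  cell(0,0) d: {T0}  orig:{}
  cell(1,1) a: {T1}  orig:{}
  cell(0,1) da: {A}

Original NTs in T[0,1] deriving "da": ["A"]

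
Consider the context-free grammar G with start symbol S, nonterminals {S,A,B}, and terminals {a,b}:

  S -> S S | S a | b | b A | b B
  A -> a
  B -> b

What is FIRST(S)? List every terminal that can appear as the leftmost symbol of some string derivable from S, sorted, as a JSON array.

FIRST iteration:
[1]
  A via A→a: +{a}
  B via B→b: +{b}
  S via S→b: +{b}
  FIRST(S)={b}  FIRST(A)={a}  FIRST(B)={b}
[2] (no change)
  FIRST(S)={b}  FIRST(A)={a}  FIRST(B)={b}

FIRST(S) = ["b"]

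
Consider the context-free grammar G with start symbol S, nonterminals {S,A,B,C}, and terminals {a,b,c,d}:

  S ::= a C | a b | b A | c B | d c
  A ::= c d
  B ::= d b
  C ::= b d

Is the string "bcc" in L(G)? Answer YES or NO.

CNF form of G:
  S -> T0 B | T1 T0 | T2 A | T3 C | T3 T2
  A -> T0 T1
  B -> T1 T2
  C -> T2 T1
  T0 -> c
  T1 -> d
  T2 -> b
  T3 -> a

CYK fill:
  T[0,0] 'b' = {T2}  orig:{}
  T[1,1] 'c' = {T0}  orig:{}
  T[2,2] 'c' = {T0}  orig:{}
  T[0,1] 'bc' = ∅
  T[1,2] 'cc' = ∅
  T[0,2] 'bcc' = ∅

S ∉ T[0,2] ⇒ NO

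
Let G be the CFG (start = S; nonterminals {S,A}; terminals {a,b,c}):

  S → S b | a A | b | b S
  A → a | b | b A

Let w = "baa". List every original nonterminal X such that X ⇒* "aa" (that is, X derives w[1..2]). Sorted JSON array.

CNF form of G:
  S -> S T0 | T0 S | T1 A | b
  A -> T0 A | a | b
  T0 -> b
  T1 -> a

CYK table (by increasing span), restricted to cells inside w[1..2]:
  [1..1]={A,T1}  "a"  orig:{A}
  [2..2]={A,T1}  "a"  orig:{A}
  [1..2]={S}  "aa"

Original NTs in T[1,2] deriving "aa": ["S"]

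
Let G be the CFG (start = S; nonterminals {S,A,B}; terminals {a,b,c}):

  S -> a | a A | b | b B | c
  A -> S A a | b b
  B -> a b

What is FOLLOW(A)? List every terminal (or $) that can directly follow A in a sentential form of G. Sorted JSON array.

FIRST sets, iterate to fixpoint:
pass 1:
  A via A→b b: +{b}
  B via B→a b: +{a}
  S via S→a: +{a}
  S via S→b: +{b}
  S via S→c: +{c}
  FIRST(S)={a,b,c}  FIRST(A)={b}  FIRST(B)={a}
pass 2:
  A via A→S A a: +{a,c}
  FIRST(S)={a,b,c}  FIRST(A)={a,b,c}  FIRST(B)={a}
pass 3: (no change)
  FIRST(S)={a,b,c}  FIRST(A)={a,b,c}  FIRST(B)={a}

FOLLOW sets:
seed FOLLOW(S) with $
round 1:
  A→S A a: FOLLOW(S) ⊇ FIRST(A) = {a,b,c}; new: +{a,b,c}
  A→S A a: FOLLOW(A) ⊇ FIRST(a) = {a}; new: +{a}
  S→a A: FOLLOW(A) ⊇ FOLLOW(S) ⊇ {$,a,b,c}; new: +{$,b,c}
  S→b B: FOLLOW(B) ⊇ FOLLOW(S) ⊇ {$,a,b,c}; new: +{$,a,b,c}
  FOLLOW(S)={$,a,b,c}  FOLLOW(A)={$,a,b,c}  FOLLOW(B)={$,a,b,c}
round 2: (no change)
  FOLLOW(S)={$,a,b,c}  FOLLOW(A)={$,a,b,c}  FOLLOW(B)={$,a,b,c}

FOLLOW(A) = ["$", "a", "b", "c"]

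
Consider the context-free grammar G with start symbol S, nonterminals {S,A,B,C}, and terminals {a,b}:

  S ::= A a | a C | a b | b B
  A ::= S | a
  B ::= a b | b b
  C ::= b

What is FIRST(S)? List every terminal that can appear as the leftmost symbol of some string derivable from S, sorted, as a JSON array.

FIRST iteration:
pass 1:
  A via A→a: +{a}
  B via B→a b: +{a}
  B via B→b b: +{b}
  C via C→b: +{b}
  S via S→A a: +{a}
  S via S→b B: +{b}
  FIRST(S)={a,b}  FIRST(A)={a}  FIRST(B)={a,b}  FIRST(C)={b}
pass 2:
  A via A→S: +{b}
  FIRST(S)={a,b}  FIRST(A)={a,b}  FIRST(B)={a,b}  FIRST(C)={b}
pass 3: — fixpoint
  FIRST(S)={a,b}  FIRST(A)={a,b}  FIRST(B)={a,b}  FIRST(C)={b}

FIRST(S) = ["a", "b"]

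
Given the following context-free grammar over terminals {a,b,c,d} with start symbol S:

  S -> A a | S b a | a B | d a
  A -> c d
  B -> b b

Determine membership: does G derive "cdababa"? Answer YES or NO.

Convert to CNF:
  S -> A T3 | S X4 | T1 T3 | T3 B
  A -> T0 T1
  B -> T2 T2
  T0 -> c
  T1 -> d
  T2 -> b
  T3 -> a
  X4 -> T2 T3

CYK table (by increasing span):
  cell(0,0) c: {T0}  orig:{}
  cell(1,1) d: {T1}  orig:{}
  cell(2,2) a: {T3}  orig:{}
  cell(3,3) b: {T2}  orig:{}
  cell(4,4) a: {T3}  orig:{}
  cell(5,5) b: {T2}  orig:{}
  cell(6,6) a: {T3}  orig:{}
  cell(0,1) cd: {A}
  cell(1,2) da: {S}
  cell(2,3) ab: ∅
  cell(3,4) ba: {X4}  orig:{}
  cell(4,5) ab: ∅
  cell(5,6) ba: {X4}  orig:{}
  cell(0,2) cda: {S}
  cell(1,3) dab: ∅
  cell(2,4) aba: ∅
  cell(3,5) bab: ∅
  cell(4,6) aba: ∅
  cell(0,3) cdab: ∅
  cell(1,4) daba: {S}
  cell(2,5) abab: ∅
  cell(3,6) baba: ∅
  cell(0,4) cdaba: {S}
  cell(1,5) dabab: ∅
  cell(2,6) ababa: ∅
  cell(0,5) cdabab: ∅
  cell(1,6) dababa: {S}
  cell(0,6) cdababa: {S}

S ∈ T[0,6] ⇒ YES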